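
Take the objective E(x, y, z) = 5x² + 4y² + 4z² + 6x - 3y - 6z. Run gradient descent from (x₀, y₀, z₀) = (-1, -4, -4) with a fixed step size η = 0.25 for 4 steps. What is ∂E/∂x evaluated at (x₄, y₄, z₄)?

-20.25

∇E = (10x + 6, 8y - 3, 8z - 6)
(x₁, y₁, z₁) = (-1, -4, -4) − 0.25·(-4, -35, -38) = (0, 4.75, 5.5)
(x₂, y₂, z₂) = (0, 4.75, 5.5) − 0.25·(6, 35, 38) = (-1.5, -4, -4)
(x₃, y₃, z₃) = (-1.5, -4, -4) − 0.25·(-9, -35, -38) = (0.75, 4.75, 5.5)
(x₄, y₄, z₄) = (0.75, 4.75, 5.5) − 0.25·(13.5, 35, 38) = (-2.625, -4, -4)
∂E/∂x at (-2.625, -4, -4) = -20.25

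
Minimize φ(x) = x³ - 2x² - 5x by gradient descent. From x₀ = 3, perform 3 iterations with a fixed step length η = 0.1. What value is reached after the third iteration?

φ′(x) = 3x² - 4x - 5
Step 1: φ′(3) = 10; x₁ = 3 − 0.1·10 = 2
Step 2: φ′(2) = -1; x₂ = 2 − 0.1·(-1) = 2.1
Step 3: φ′(2.1) = -0.17; x₃ = 2.1 − 0.1·(-0.17) = 2.117

2.117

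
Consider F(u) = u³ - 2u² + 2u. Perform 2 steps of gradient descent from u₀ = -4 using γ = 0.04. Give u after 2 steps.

F′(u) = 3u² - 4u + 2
u₁ = -4 − 0.04·66 = -6.64
u₂ = -6.64 − 0.04·160.8288 = -13.073152

-13.073152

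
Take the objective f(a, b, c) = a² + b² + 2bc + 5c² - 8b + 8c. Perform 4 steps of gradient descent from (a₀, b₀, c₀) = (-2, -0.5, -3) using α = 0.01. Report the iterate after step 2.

(-1.9208, -0.2076, -2.566)

∇f = (2a, 2b + 2c - 8, 2b + 10c + 8)
(a₁, b₁, c₁) = (-2, -0.5, -3) − 0.01·(-4, -15, -23) = (-1.96, -0.35, -2.77)
(a₂, b₂, c₂) = (-1.96, -0.35, -2.77) − 0.01·(-3.92, -14.24, -20.4) = (-1.9208, -0.2076, -2.566)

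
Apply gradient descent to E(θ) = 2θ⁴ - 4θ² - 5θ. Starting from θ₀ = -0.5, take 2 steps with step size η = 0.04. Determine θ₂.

-0.33069184

E′(θ) = 8θ³ - 8θ - 5
θ₁ = -0.5 − 0.04·(-2) = -0.42
θ₂ = -0.42 − 0.04·(-2.232704) = -0.33069184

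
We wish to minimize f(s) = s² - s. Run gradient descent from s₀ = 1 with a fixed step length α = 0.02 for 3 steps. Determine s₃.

f′(s) = 2s - 1
s₁ = 1 − 0.02·1 = 0.98
s₂ = 0.98 − 0.02·0.96 = 0.9608
s₃ = 0.9608 − 0.02·0.9216 = 0.942368

0.942368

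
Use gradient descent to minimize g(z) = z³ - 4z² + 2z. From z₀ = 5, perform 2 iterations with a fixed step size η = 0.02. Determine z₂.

3.812744

g′(z) = 3z² - 8z + 2
Step 1: g′(5) = 37; z₁ = 5 − 0.02·37 = 4.26
Step 2: g′(4.26) = 22.3628; z₂ = 4.26 − 0.02·22.3628 = 3.812744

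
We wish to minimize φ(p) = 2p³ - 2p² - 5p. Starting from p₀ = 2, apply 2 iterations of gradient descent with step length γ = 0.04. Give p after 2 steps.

1.425536

φ′(p) = 6p² - 4p - 5
Step 1: φ′(2) = 11; p₁ = 2 − 0.04·11 = 1.56
Step 2: φ′(1.56) = 3.3616; p₂ = 1.56 − 0.04·3.3616 = 1.425536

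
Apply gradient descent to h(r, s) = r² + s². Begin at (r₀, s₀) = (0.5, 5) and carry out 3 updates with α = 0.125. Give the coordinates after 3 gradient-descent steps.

∇h = (2r, 2s)
(r₁, s₁) = (0.5, 5) − 0.125·(1, 10) = (0.375, 3.75)
(r₂, s₂) = (0.375, 3.75) − 0.125·(0.75, 7.5) = (0.28125, 2.8125)
(r₃, s₃) = (0.28125, 2.8125) − 0.125·(0.5625, 5.625) = (0.2109375, 2.109375)

(0.2109375, 2.109375)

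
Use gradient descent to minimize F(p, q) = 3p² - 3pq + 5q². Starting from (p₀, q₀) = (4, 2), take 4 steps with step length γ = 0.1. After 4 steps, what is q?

0.2082

∇F = (6p - 3q, -3p + 10q)
Step 1: at (4, 2), ∇F = (18, 8) → (4, 2) − 0.1·(18, 8) = (2.2, 1.2)
Step 2: at (2.2, 1.2), ∇F = (9.6, 5.4) → (2.2, 1.2) − 0.1·(9.6, 5.4) = (1.24, 0.66)
Step 3: at (1.24, 0.66), ∇F = (5.46, 2.88) → (1.24, 0.66) − 0.1·(5.46, 2.88) = (0.694, 0.372)
Step 4: at (0.694, 0.372), ∇F = (3.048, 1.638) → (0.694, 0.372) − 0.1·(3.048, 1.638) = (0.3892, 0.2082)
q = 0.2082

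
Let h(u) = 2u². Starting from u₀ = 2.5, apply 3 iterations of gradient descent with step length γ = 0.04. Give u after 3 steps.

1.48176

h′(u) = 4u
u₁ = 2.5 − 0.04·10 = 2.1
u₂ = 2.1 − 0.04·8.4 = 1.764
u₃ = 1.764 − 0.04·7.056 = 1.48176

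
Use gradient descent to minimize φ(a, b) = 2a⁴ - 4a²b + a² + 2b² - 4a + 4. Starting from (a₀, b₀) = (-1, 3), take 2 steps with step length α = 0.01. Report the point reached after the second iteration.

∇φ = (8a³ - 8ab + 2a - 4, -4a² + 4b)
(a₁, b₁) = (-1, 3) − 0.01·(10, 8) = (-1.1, 2.92)
(a₂, b₂) = (-1.1, 2.92) − 0.01·(8.848, 6.84) = (-1.18848, 2.8516)

(-1.18848, 2.8516)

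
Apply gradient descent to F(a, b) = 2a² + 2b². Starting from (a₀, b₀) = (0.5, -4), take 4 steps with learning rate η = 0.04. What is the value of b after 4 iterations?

∇F = (4a, 4b)
Step 1: at (0.5, -4), ∇F = (2, -16) → (0.5, -4) − 0.04·(2, -16) = (0.42, -3.36)
Step 2: at (0.42, -3.36), ∇F = (1.68, -13.44) → (0.42, -3.36) − 0.04·(1.68, -13.44) = (0.3528, -2.8224)
Step 3: at (0.3528, -2.8224), ∇F = (1.4112, -11.2896) → (0.3528, -2.8224) − 0.04·(1.4112, -11.2896) = (0.296352, -2.370816)
Step 4: at (0.296352, -2.370816), ∇F = (1.185408, -9.483264) → (0.296352, -2.370816) − 0.04·(1.185408, -9.483264) = (0.24893568, -1.99148544)
b = -1.99148544

-1.99148544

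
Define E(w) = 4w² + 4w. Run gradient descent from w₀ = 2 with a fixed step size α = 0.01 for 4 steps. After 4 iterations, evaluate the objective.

E′(w) = 8w + 4
w₁ = 2 − 0.01·20 = 1.8
w₂ = 1.8 − 0.01·18.4 = 1.616
w₃ = 1.616 − 0.01·16.928 = 1.44672
w₄ = 1.44672 − 0.01·15.57376 = 1.2909824
E(1.2909824) = 11.83047182843904

11.83047182843904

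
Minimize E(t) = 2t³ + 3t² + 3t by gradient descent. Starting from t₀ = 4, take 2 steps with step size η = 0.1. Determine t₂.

-44.954

E′(t) = 6t² + 6t + 3
Step 1: E′(4) = 123; t₁ = 4 − 0.1·123 = -8.3
Step 2: E′(-8.3) = 366.54; t₂ = -8.3 − 0.1·366.54 = -44.954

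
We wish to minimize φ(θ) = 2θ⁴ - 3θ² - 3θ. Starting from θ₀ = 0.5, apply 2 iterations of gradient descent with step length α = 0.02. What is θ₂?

0.69744

φ′(θ) = 8θ³ - 6θ - 3
Step 1: φ′(0.5) = -5; θ₁ = 0.5 − 0.02·(-5) = 0.6
Step 2: φ′(0.6) = -4.872; θ₂ = 0.6 − 0.02·(-4.872) = 0.69744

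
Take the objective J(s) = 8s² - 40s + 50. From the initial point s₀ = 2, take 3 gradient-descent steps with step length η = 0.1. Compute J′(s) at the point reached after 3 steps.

J′(s) = 16s - 40
Step 1: J′(2) = -8; s₁ = 2 − 0.1·(-8) = 2.8
Step 2: J′(2.8) = 4.8; s₂ = 2.8 − 0.1·4.8 = 2.32
Step 3: J′(2.32) = -2.88; s₃ = 2.32 − 0.1·(-2.88) = 2.608
J′(s) at (2.608) = 1.728

1.728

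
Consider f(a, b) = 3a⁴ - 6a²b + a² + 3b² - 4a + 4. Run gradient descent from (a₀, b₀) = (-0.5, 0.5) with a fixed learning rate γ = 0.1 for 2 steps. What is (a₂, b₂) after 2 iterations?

(0.22105, 0.1535)

∇f = (12a³ - 12ab + 2a - 4, -6a² + 6b)
Step 1: at (-0.5, 0.5), ∇f = (-3.5, 1.5) → (-0.5, 0.5) − 0.1·(-3.5, 1.5) = (-0.15, 0.35)
Step 2: at (-0.15, 0.35), ∇f = (-3.7105, 1.965) → (-0.15, 0.35) − 0.1·(-3.7105, 1.965) = (0.22105, 0.1535)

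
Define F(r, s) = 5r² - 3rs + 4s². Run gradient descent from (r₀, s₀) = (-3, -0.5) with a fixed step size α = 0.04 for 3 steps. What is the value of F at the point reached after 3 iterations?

∇F = (10r - 3s, -3r + 8s)
Step 1: at (-3, -0.5), ∇F = (-28.5, 5) → (-3, -0.5) − 0.04·(-28.5, 5) = (-1.86, -0.7)
Step 2: at (-1.86, -0.7), ∇F = (-16.5, -0.02) → (-1.86, -0.7) − 0.04·(-16.5, -0.02) = (-1.2, -0.6992)
Step 3: at (-1.2, -0.6992), ∇F = (-9.9024, -1.9936) → (-1.2, -0.6992) − 0.04·(-9.9024, -1.9936) = (-0.803904, -0.619456)
F(-0.803904, -0.619456) = 3.272261681152

3.272261681152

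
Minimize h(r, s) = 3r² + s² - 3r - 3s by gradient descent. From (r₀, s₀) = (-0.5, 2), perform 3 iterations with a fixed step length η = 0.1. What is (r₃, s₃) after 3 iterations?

(0.436, 1.756)

∇h = (6r - 3, 2s - 3)
Step 1: at (-0.5, 2), ∇h = (-6, 1) → (-0.5, 2) − 0.1·(-6, 1) = (0.1, 1.9)
Step 2: at (0.1, 1.9), ∇h = (-2.4, 0.8) → (0.1, 1.9) − 0.1·(-2.4, 0.8) = (0.34, 1.82)
Step 3: at (0.34, 1.82), ∇h = (-0.96, 0.64) → (0.34, 1.82) − 0.1·(-0.96, 0.64) = (0.436, 1.756)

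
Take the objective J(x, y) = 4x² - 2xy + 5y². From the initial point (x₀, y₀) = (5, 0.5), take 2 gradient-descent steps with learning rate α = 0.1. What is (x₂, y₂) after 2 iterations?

∇J = (8x - 2y, -2x + 10y)
(x₁, y₁) = (5, 0.5) − 0.1·(39, -5) = (1.1, 1)
(x₂, y₂) = (1.1, 1) − 0.1·(6.8, 7.8) = (0.42, 0.22)

(0.42, 0.22)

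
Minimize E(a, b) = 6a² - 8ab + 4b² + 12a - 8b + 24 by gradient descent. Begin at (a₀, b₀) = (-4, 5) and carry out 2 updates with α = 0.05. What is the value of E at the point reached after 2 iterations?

20.6816

∇E = (12a - 8b + 12, -8a + 8b - 8)
Step 1: at (-4, 5), ∇E = (-76, 64) → (-4, 5) − 0.05·(-76, 64) = (-0.2, 1.8)
Step 2: at (-0.2, 1.8), ∇E = (-4.8, 8) → (-0.2, 1.8) − 0.05·(-4.8, 8) = (0.04, 1.4)
E(0.04, 1.4) = 20.6816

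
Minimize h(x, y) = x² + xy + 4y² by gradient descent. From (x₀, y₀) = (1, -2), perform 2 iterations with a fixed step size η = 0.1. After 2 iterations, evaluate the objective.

0.7125

∇h = (2x + y, x + 8y)
Step 1: at (1, -2), ∇h = (0, -15) → (1, -2) − 0.1·(0, -15) = (1, -0.5)
Step 2: at (1, -0.5), ∇h = (1.5, -3) → (1, -0.5) − 0.1·(1.5, -3) = (0.85, -0.2)
h(0.85, -0.2) = 0.7125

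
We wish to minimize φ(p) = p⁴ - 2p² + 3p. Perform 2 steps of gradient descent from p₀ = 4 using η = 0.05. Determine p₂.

φ′(p) = 4p³ - 4p + 3
p₁ = 4 − 0.05·243 = -8.15
p₂ = -8.15 − 0.05·(-2129.7735) = 98.338675

98.338675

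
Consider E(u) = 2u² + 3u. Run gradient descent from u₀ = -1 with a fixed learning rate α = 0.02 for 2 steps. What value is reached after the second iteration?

-0.9616

E′(u) = 4u + 3
Step 1: E′(-1) = -1; u₁ = -1 − 0.02·(-1) = -0.98
Step 2: E′(-0.98) = -0.92; u₂ = -0.98 − 0.02·(-0.92) = -0.9616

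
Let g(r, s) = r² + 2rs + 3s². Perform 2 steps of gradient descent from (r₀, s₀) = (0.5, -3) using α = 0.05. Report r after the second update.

∇g = (2r + 2s, 2r + 6s)
(r₁, s₁) = (0.5, -3) − 0.05·(-5, -17) = (0.75, -2.15)
(r₂, s₂) = (0.75, -2.15) − 0.05·(-2.8, -11.4) = (0.89, -1.58)
r = 0.89

0.89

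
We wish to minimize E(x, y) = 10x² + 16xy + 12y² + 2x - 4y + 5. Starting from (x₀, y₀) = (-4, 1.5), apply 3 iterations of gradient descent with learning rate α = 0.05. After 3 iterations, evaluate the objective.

33.34832

∇E = (20x + 16y + 2, 16x + 24y - 4)
(x₁, y₁) = (-4, 1.5) − 0.05·(-54, -32) = (-1.3, 3.1)
(x₂, y₂) = (-1.3, 3.1) − 0.05·(25.6, 49.6) = (-2.58, 0.62)
(x₃, y₃) = (-2.58, 0.62) − 0.05·(-39.68, -30.4) = (-0.596, 2.14)
E(-0.596, 2.14) = 33.34832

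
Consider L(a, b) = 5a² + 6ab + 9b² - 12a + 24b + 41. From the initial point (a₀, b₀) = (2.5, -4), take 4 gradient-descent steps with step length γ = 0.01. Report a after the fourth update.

∇L = (10a + 6b - 12, 6a + 18b + 24)
Step 1: at (2.5, -4), ∇L = (-11, -33) → (2.5, -4) − 0.01·(-11, -33) = (2.61, -3.67)
Step 2: at (2.61, -3.67), ∇L = (-7.92, -26.4) → (2.61, -3.67) − 0.01·(-7.92, -26.4) = (2.6892, -3.406)
Step 3: at (2.6892, -3.406), ∇L = (-5.544, -21.1728) → (2.6892, -3.406) − 0.01·(-5.544, -21.1728) = (2.74464, -3.194272)
Step 4: at (2.74464, -3.194272), ∇L = (-3.719232, -17.029056) → (2.74464, -3.194272) − 0.01·(-3.719232, -17.029056) = (2.78183232, -3.02398144)
a = 2.78183232

2.78183232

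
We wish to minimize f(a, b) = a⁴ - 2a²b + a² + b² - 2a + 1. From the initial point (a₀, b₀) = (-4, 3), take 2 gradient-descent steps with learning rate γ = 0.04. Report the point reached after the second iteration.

∇f = (4a³ - 4ab + 2a - 2, -2a² + 2b)
Step 1: at (-4, 3), ∇f = (-218, -26) → (-4, 3) − 0.04·(-218, -26) = (4.72, 4.04)
Step 2: at (4.72, 4.04), ∇f = (351.780992, -36.4768) → (4.72, 4.04) − 0.04·(351.780992, -36.4768) = (-9.35123968, 5.499072)

(-9.35123968, 5.499072)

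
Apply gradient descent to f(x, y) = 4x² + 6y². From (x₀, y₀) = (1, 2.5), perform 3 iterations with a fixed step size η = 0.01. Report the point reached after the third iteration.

∇f = (8x, 12y)
(x₁, y₁) = (1, 2.5) − 0.01·(8, 30) = (0.92, 2.2)
(x₂, y₂) = (0.92, 2.2) − 0.01·(7.36, 26.4) = (0.8464, 1.936)
(x₃, y₃) = (0.8464, 1.936) − 0.01·(6.7712, 23.232) = (0.778688, 1.70368)

(0.778688, 1.70368)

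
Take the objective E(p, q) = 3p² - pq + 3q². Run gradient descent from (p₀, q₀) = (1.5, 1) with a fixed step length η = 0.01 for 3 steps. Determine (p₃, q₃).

∇E = (6p - q, -p + 6q)
Step 1: at (1.5, 1), ∇E = (8, 4.5) → (1.5, 1) − 0.01·(8, 4.5) = (1.42, 0.955)
Step 2: at (1.42, 0.955), ∇E = (7.565, 4.31) → (1.42, 0.955) − 0.01·(7.565, 4.31) = (1.34435, 0.9119)
Step 3: at (1.34435, 0.9119), ∇E = (7.1542, 4.12705) → (1.34435, 0.9119) − 0.01·(7.1542, 4.12705) = (1.272808, 0.8706295)

(1.272808, 0.8706295)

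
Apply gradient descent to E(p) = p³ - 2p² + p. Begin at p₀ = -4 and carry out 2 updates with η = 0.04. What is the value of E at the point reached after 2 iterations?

-2505.233374855168

E′(p) = 3p² - 4p + 1
p₁ = -4 − 0.04·65 = -6.6
p₂ = -6.6 − 0.04·158.08 = -12.9232
E(-12.9232) = -2505.233374855168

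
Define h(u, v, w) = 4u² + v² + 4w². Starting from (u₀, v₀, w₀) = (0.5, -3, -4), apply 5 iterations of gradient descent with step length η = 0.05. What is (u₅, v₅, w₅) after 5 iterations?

(0.03888, -1.77147, -0.31104)

∇h = (8u, 2v, 8w)
Step 1: at (0.5, -3, -4), ∇h = (4, -6, -32) → (0.5, -3, -4) − 0.05·(4, -6, -32) = (0.3, -2.7, -2.4)
Step 2: at (0.3, -2.7, -2.4), ∇h = (2.4, -5.4, -19.2) → (0.3, -2.7, -2.4) − 0.05·(2.4, -5.4, -19.2) = (0.18, -2.43, -1.44)
Step 3: at (0.18, -2.43, -1.44), ∇h = (1.44, -4.86, -11.52) → (0.18, -2.43, -1.44) − 0.05·(1.44, -4.86, -11.52) = (0.108, -2.187, -0.864)
Step 4: at (0.108, -2.187, -0.864), ∇h = (0.864, -4.374, -6.912) → (0.108, -2.187, -0.864) − 0.05·(0.864, -4.374, -6.912) = (0.0648, -1.9683, -0.5184)
Step 5: at (0.0648, -1.9683, -0.5184), ∇h = (0.5184, -3.9366, -4.1472) → (0.0648, -1.9683, -0.5184) − 0.05·(0.5184, -3.9366, -4.1472) = (0.03888, -1.77147, -0.31104)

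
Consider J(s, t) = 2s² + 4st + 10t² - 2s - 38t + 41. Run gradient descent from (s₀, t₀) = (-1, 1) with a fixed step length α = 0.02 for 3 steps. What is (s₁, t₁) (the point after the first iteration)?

∇J = (4s + 4t - 2, 4s + 20t - 38)
(s₁, t₁) = (-1, 1) − 0.02·(-2, -22) = (-0.96, 1.44)

(-0.96, 1.44)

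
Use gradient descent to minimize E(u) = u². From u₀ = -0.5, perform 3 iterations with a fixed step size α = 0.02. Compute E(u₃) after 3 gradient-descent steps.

0.195689447424

E′(u) = 2u
u₁ = -0.5 − 0.02·(-1) = -0.48
u₂ = -0.48 − 0.02·(-0.96) = -0.4608
u₃ = -0.4608 − 0.02·(-0.9216) = -0.442368
E(-0.442368) = 0.195689447424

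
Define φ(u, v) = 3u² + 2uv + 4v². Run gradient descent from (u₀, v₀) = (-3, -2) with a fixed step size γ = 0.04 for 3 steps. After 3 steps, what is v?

-0.280832

∇φ = (6u + 2v, 2u + 8v)
Step 1: at (-3, -2), ∇φ = (-22, -22) → (-3, -2) − 0.04·(-22, -22) = (-2.12, -1.12)
Step 2: at (-2.12, -1.12), ∇φ = (-14.96, -13.2) → (-2.12, -1.12) − 0.04·(-14.96, -13.2) = (-1.5216, -0.592)
Step 3: at (-1.5216, -0.592), ∇φ = (-10.3136, -7.7792) → (-1.5216, -0.592) − 0.04·(-10.3136, -7.7792) = (-1.109056, -0.280832)
v = -0.280832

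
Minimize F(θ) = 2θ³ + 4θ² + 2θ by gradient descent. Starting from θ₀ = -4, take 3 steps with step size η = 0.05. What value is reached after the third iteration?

-138.0496267

F′(θ) = 6θ² + 8θ + 2
θ₁ = -4 − 0.05·66 = -7.3
θ₂ = -7.3 − 0.05·263.34 = -20.467
θ₃ = -20.467 − 0.05·2351.652534 = -138.0496267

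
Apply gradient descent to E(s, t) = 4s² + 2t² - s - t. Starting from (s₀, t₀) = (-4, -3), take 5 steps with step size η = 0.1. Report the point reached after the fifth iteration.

(0.12368, -0.00272)

∇E = (8s - 1, 4t - 1)
(s₁, t₁) = (-4, -3) − 0.1·(-33, -13) = (-0.7, -1.7)
(s₂, t₂) = (-0.7, -1.7) − 0.1·(-6.6, -7.8) = (-0.04, -0.92)
(s₃, t₃) = (-0.04, -0.92) − 0.1·(-1.32, -4.68) = (0.092, -0.452)
(s₄, t₄) = (0.092, -0.452) − 0.1·(-0.264, -2.808) = (0.1184, -0.1712)
(s₅, t₅) = (0.1184, -0.1712) − 0.1·(-0.0528, -1.6848) = (0.12368, -0.00272)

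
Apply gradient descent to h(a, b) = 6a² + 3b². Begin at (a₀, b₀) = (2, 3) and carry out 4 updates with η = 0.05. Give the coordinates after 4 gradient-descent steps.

∇h = (12a, 6b)
(a₁, b₁) = (2, 3) − 0.05·(24, 18) = (0.8, 2.1)
(a₂, b₂) = (0.8, 2.1) − 0.05·(9.6, 12.6) = (0.32, 1.47)
(a₃, b₃) = (0.32, 1.47) − 0.05·(3.84, 8.82) = (0.128, 1.029)
(a₄, b₄) = (0.128, 1.029) − 0.05·(1.536, 6.174) = (0.0512, 0.7203)

(0.0512, 0.7203)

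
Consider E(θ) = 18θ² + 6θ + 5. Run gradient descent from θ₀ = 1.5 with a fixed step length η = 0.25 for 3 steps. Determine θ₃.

E′(θ) = 36θ + 6
θ₁ = 1.5 − 0.25·60 = -13.5
θ₂ = -13.5 − 0.25·(-480) = 106.5
θ₃ = 106.5 − 0.25·3840 = -853.5

-853.5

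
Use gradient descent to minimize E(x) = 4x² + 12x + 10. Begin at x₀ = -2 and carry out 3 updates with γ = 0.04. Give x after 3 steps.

-1.657216

E′(x) = 8x + 12
x₁ = -2 − 0.04·(-4) = -1.84
x₂ = -1.84 − 0.04·(-2.72) = -1.7312
x₃ = -1.7312 − 0.04·(-1.8496) = -1.657216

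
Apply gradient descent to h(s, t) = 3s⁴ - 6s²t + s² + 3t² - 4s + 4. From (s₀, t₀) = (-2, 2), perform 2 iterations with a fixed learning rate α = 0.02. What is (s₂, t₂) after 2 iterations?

(-1.07433472, 2.064128)

∇h = (12s³ - 12st + 2s - 4, -6s² + 6t)
(s₁, t₁) = (-2, 2) − 0.02·(-56, -12) = (-0.88, 2.24)
(s₂, t₂) = (-0.88, 2.24) − 0.02·(9.716736, 8.7936) = (-1.07433472, 2.064128)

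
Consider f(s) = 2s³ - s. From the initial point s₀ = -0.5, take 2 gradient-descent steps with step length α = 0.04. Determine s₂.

-0.544896

f′(s) = 6s² - 1
Step 1: f′(-0.5) = 0.5; s₁ = -0.5 − 0.04·0.5 = -0.52
Step 2: f′(-0.52) = 0.6224; s₂ = -0.52 − 0.04·0.6224 = -0.544896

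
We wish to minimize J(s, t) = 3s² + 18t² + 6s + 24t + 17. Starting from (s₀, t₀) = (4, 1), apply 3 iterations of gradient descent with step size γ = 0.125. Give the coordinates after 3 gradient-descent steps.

(-0.921875, -72.125)

∇J = (6s + 6, 36t + 24)
(s₁, t₁) = (4, 1) − 0.125·(30, 60) = (0.25, -6.5)
(s₂, t₂) = (0.25, -6.5) − 0.125·(7.5, -210) = (-0.6875, 19.75)
(s₃, t₃) = (-0.6875, 19.75) − 0.125·(1.875, 735) = (-0.921875, -72.125)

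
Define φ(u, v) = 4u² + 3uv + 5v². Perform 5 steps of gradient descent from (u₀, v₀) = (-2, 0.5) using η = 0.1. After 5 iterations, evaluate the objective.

0.0016710703

∇φ = (8u + 3v, 3u + 10v)
(u₁, v₁) = (-2, 0.5) − 0.1·(-14.5, -1) = (-0.55, 0.6)
(u₂, v₂) = (-0.55, 0.6) − 0.1·(-2.6, 4.35) = (-0.29, 0.165)
(u₃, v₃) = (-0.29, 0.165) − 0.1·(-1.825, 0.78) = (-0.1075, 0.087)
(u₄, v₄) = (-0.1075, 0.087) − 0.1·(-0.599, 0.5475) = (-0.0476, 0.03225)
(u₅, v₅) = (-0.0476, 0.03225) − 0.1·(-0.28405, 0.1797) = (-0.019195, 0.01428)
φ(-0.019195, 0.01428) = 0.0016710703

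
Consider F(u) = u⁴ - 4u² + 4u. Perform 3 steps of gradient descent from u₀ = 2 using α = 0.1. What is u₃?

-1.0944

F′(u) = 4u³ - 8u + 4
u₁ = 2 − 0.1·20 = 0
u₂ = 0 − 0.1·4 = -0.4
u₃ = -0.4 − 0.1·6.944 = -1.0944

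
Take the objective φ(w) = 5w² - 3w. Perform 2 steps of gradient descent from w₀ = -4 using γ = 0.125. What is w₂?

0.03125

φ′(w) = 10w - 3
w₁ = -4 − 0.125·(-43) = 1.375
w₂ = 1.375 − 0.125·10.75 = 0.03125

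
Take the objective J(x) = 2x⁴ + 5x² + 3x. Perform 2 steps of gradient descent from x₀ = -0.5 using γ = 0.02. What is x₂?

J′(x) = 8x³ + 10x + 3
Step 1: J′(-0.5) = -3; x₁ = -0.5 − 0.02·(-3) = -0.44
Step 2: J′(-0.44) = -2.081472; x₂ = -0.44 − 0.02·(-2.081472) = -0.39837056

-0.39837056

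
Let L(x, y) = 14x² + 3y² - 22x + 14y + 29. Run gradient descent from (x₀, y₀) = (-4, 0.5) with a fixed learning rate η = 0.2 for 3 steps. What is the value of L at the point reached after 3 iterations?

∇L = (28x - 22, 6y + 14)
(x₁, y₁) = (-4, 0.5) − 0.2·(-134, 17) = (22.8, -2.9)
(x₂, y₂) = (22.8, -2.9) − 0.2·(616.4, -3.4) = (-100.48, -2.22)
(x₃, y₃) = (-100.48, -2.22) − 0.2·(-2835.44, 0.68) = (466.608, -2.356)
L(466.608, -2.356) = 3037869.651504

3037869.651504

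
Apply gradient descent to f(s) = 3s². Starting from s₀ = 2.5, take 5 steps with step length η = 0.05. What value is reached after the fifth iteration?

0.420175

f′(s) = 6s
Step 1: f′(2.5) = 15; s₁ = 2.5 − 0.05·15 = 1.75
Step 2: f′(1.75) = 10.5; s₂ = 1.75 − 0.05·10.5 = 1.225
Step 3: f′(1.225) = 7.35; s₃ = 1.225 − 0.05·7.35 = 0.8575
Step 4: f′(0.8575) = 5.145; s₄ = 0.8575 − 0.05·5.145 = 0.60025
Step 5: f′(0.60025) = 3.6015; s₅ = 0.60025 − 0.05·3.6015 = 0.420175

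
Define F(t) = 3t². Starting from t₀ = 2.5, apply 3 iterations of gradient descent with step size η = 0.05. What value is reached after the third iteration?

0.8575

F′(t) = 6t
t₁ = 2.5 − 0.05·15 = 1.75
t₂ = 1.75 − 0.05·10.5 = 1.225
t₃ = 1.225 − 0.05·7.35 = 0.8575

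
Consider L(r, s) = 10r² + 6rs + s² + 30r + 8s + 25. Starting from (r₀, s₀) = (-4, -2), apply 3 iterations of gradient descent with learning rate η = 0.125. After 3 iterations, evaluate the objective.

2583.714111328125

∇L = (20r + 6s + 30, 6r + 2s + 8)
Step 1: at (-4, -2), ∇L = (-62, -20) → (-4, -2) − 0.125·(-62, -20) = (3.75, 0.5)
Step 2: at (3.75, 0.5), ∇L = (108, 31.5) → (3.75, 0.5) − 0.125·(108, 31.5) = (-9.75, -3.4375)
Step 3: at (-9.75, -3.4375), ∇L = (-185.625, -57.375) → (-9.75, -3.4375) − 0.125·(-185.625, -57.375) = (13.453125, 3.734375)
L(13.453125, 3.734375) = 2583.714111328125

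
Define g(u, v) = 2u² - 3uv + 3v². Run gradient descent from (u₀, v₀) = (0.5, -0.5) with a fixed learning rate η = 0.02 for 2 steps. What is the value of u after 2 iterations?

∇g = (4u - 3v, -3u + 6v)
Step 1: at (0.5, -0.5), ∇g = (3.5, -4.5) → (0.5, -0.5) − 0.02·(3.5, -4.5) = (0.43, -0.41)
Step 2: at (0.43, -0.41), ∇g = (2.95, -3.75) → (0.43, -0.41) − 0.02·(2.95, -3.75) = (0.371, -0.335)
u = 0.371

0.371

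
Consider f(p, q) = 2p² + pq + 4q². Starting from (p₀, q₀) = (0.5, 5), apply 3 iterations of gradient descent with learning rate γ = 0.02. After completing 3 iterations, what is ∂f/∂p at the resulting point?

∇f = (4p + q, p + 8q)
Step 1: at (0.5, 5), ∇f = (7, 40.5) → (0.5, 5) − 0.02·(7, 40.5) = (0.36, 4.19)
Step 2: at (0.36, 4.19), ∇f = (5.63, 33.88) → (0.36, 4.19) − 0.02·(5.63, 33.88) = (0.2474, 3.5124)
Step 3: at (0.2474, 3.5124), ∇f = (4.502, 28.3466) → (0.2474, 3.5124) − 0.02·(4.502, 28.3466) = (0.15736, 2.945468)
∂f/∂p at (0.15736, 2.945468) = 3.574908

3.574908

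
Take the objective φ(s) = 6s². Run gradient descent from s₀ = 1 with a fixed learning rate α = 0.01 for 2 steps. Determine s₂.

0.7744

φ′(s) = 12s
s₁ = 1 − 0.01·12 = 0.88
s₂ = 0.88 − 0.01·10.56 = 0.7744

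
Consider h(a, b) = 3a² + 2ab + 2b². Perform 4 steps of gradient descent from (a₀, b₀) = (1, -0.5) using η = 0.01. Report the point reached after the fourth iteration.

(0.817214, -0.494392)

∇h = (6a + 2b, 2a + 4b)
(a₁, b₁) = (1, -0.5) − 0.01·(5, 0) = (0.95, -0.5)
(a₂, b₂) = (0.95, -0.5) − 0.01·(4.7, -0.1) = (0.903, -0.499)
(a₃, b₃) = (0.903, -0.499) − 0.01·(4.42, -0.19) = (0.8588, -0.4971)
(a₄, b₄) = (0.8588, -0.4971) − 0.01·(4.1586, -0.2708) = (0.817214, -0.494392)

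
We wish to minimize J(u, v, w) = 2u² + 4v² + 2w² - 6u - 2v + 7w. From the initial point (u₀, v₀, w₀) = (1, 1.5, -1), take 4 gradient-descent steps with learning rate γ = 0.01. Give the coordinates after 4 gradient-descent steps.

(1.07532672, 1.1454912, -1.11299008)

∇J = (4u - 6, 8v - 2, 4w + 7)
Step 1: at (1, 1.5, -1), ∇J = (-2, 10, 3) → (1, 1.5, -1) − 0.01·(-2, 10, 3) = (1.02, 1.4, -1.03)
Step 2: at (1.02, 1.4, -1.03), ∇J = (-1.92, 9.2, 2.88) → (1.02, 1.4, -1.03) − 0.01·(-1.92, 9.2, 2.88) = (1.0392, 1.308, -1.0588)
Step 3: at (1.0392, 1.308, -1.0588), ∇J = (-1.8432, 8.464, 2.7648) → (1.0392, 1.308, -1.0588) − 0.01·(-1.8432, 8.464, 2.7648) = (1.057632, 1.22336, -1.086448)
Step 4: at (1.057632, 1.22336, -1.086448), ∇J = (-1.769472, 7.78688, 2.654208) → (1.057632, 1.22336, -1.086448) − 0.01·(-1.769472, 7.78688, 2.654208) = (1.07532672, 1.1454912, -1.11299008)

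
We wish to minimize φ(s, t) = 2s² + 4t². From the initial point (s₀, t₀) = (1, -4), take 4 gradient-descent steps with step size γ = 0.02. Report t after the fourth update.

-1.99148544

∇φ = (4s, 8t)
(s₁, t₁) = (1, -4) − 0.02·(4, -32) = (0.92, -3.36)
(s₂, t₂) = (0.92, -3.36) − 0.02·(3.68, -26.88) = (0.8464, -2.8224)
(s₃, t₃) = (0.8464, -2.8224) − 0.02·(3.3856, -22.5792) = (0.778688, -2.370816)
(s₄, t₄) = (0.778688, -2.370816) − 0.02·(3.114752, -18.966528) = (0.71639296, -1.99148544)
t = -1.99148544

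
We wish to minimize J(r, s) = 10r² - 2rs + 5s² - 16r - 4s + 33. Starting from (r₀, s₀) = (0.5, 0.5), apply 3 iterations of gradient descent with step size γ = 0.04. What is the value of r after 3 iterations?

0.848992

∇J = (20r - 2s - 16, -2r + 10s - 4)
(r₁, s₁) = (0.5, 0.5) − 0.04·(-7, 0) = (0.78, 0.5)
(r₂, s₂) = (0.78, 0.5) − 0.04·(-1.4, -0.56) = (0.836, 0.5224)
(r₃, s₃) = (0.836, 0.5224) − 0.04·(-0.3248, -0.448) = (0.848992, 0.54032)
r = 0.848992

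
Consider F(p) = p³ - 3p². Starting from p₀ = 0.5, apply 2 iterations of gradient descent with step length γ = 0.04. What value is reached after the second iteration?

F′(p) = 3p² - 6p
p₁ = 0.5 − 0.04·(-2.25) = 0.59
p₂ = 0.59 − 0.04·(-2.4957) = 0.689828

0.689828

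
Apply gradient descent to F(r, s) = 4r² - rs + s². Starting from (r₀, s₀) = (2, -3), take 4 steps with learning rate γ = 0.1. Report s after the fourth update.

∇F = (8r - s, -r + 2s)
Step 1: at (2, -3), ∇F = (19, -8) → (2, -3) − 0.1·(19, -8) = (0.1, -2.2)
Step 2: at (0.1, -2.2), ∇F = (3, -4.5) → (0.1, -2.2) − 0.1·(3, -4.5) = (-0.2, -1.75)
Step 3: at (-0.2, -1.75), ∇F = (0.15, -3.3) → (-0.2, -1.75) − 0.1·(0.15, -3.3) = (-0.215, -1.42)
Step 4: at (-0.215, -1.42), ∇F = (-0.3, -2.625) → (-0.215, -1.42) − 0.1·(-0.3, -2.625) = (-0.185, -1.1575)
s = -1.1575

-1.1575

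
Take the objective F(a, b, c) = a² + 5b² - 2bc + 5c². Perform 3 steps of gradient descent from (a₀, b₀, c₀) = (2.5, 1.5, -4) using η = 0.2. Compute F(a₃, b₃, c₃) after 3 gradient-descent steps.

∇F = (2a, 10b - 2c, -2b + 10c)
Step 1: at (2.5, 1.5, -4), ∇F = (5, 23, -43) → (2.5, 1.5, -4) − 0.2·(5, 23, -43) = (1.5, -3.1, 4.6)
Step 2: at (1.5, -3.1, 4.6), ∇F = (3, -40.2, 52.2) → (1.5, -3.1, 4.6) − 0.2·(3, -40.2, 52.2) = (0.9, 4.94, -5.84)
Step 3: at (0.9, 4.94, -5.84), ∇F = (1.8, 61.08, -68.28) → (0.9, 4.94, -5.84) − 0.2·(1.8, 61.08, -68.28) = (0.54, -7.276, 7.816)
F(0.54, -7.276, 7.816) = 684.180192

684.180192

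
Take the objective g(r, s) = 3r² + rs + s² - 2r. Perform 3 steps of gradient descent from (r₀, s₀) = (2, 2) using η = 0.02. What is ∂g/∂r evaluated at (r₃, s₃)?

∇g = (6r + s - 2, r + 2s)
Step 1: at (2, 2), ∇g = (12, 6) → (2, 2) − 0.02·(12, 6) = (1.76, 1.88)
Step 2: at (1.76, 1.88), ∇g = (10.44, 5.52) → (1.76, 1.88) − 0.02·(10.44, 5.52) = (1.5512, 1.7696)
Step 3: at (1.5512, 1.7696), ∇g = (9.0768, 5.0904) → (1.5512, 1.7696) − 0.02·(9.0768, 5.0904) = (1.369664, 1.667792)
∂g/∂r at (1.369664, 1.667792) = 7.885776

7.885776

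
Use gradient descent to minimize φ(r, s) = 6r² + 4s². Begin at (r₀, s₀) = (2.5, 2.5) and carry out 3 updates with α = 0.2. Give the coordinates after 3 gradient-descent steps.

∇φ = (12r, 8s)
(r₁, s₁) = (2.5, 2.5) − 0.2·(30, 20) = (-3.5, -1.5)
(r₂, s₂) = (-3.5, -1.5) − 0.2·(-42, -12) = (4.9, 0.9)
(r₃, s₃) = (4.9, 0.9) − 0.2·(58.8, 7.2) = (-6.86, -0.54)

(-6.86, -0.54)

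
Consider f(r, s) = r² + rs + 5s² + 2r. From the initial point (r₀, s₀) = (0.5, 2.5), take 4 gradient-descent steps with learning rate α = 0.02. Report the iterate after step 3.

∇f = (2r + s + 2, r + 10s)
Step 1: at (0.5, 2.5), ∇f = (5.5, 25.5) → (0.5, 2.5) − 0.02·(5.5, 25.5) = (0.39, 1.99)
Step 2: at (0.39, 1.99), ∇f = (4.77, 20.29) → (0.39, 1.99) − 0.02·(4.77, 20.29) = (0.2946, 1.5842)
Step 3: at (0.2946, 1.5842), ∇f = (4.1734, 16.1366) → (0.2946, 1.5842) − 0.02·(4.1734, 16.1366) = (0.211132, 1.261468)

(0.211132, 1.261468)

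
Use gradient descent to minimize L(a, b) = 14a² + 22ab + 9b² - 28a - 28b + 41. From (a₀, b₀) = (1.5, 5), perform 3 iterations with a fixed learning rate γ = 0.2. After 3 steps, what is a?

∇L = (28a + 22b - 28, 22a + 18b - 28)
Step 1: at (1.5, 5), ∇L = (124, 95) → (1.5, 5) − 0.2·(124, 95) = (-23.3, -14)
Step 2: at (-23.3, -14), ∇L = (-988.4, -792.6) → (-23.3, -14) − 0.2·(-988.4, -792.6) = (174.38, 144.52)
Step 3: at (174.38, 144.52), ∇L = (8034.08, 6409.72) → (174.38, 144.52) − 0.2·(8034.08, 6409.72) = (-1432.436, -1137.424)
a = -1432.436

-1432.436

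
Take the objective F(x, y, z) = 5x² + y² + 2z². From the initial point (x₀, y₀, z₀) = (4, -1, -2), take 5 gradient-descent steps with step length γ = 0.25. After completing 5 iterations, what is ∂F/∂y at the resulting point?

-0.0625

∇F = (10x, 2y, 4z)
(x₁, y₁, z₁) = (4, -1, -2) − 0.25·(40, -2, -8) = (-6, -0.5, 0)
(x₂, y₂, z₂) = (-6, -0.5, 0) − 0.25·(-60, -1, 0) = (9, -0.25, 0)
(x₃, y₃, z₃) = (9, -0.25, 0) − 0.25·(90, -0.5, 0) = (-13.5, -0.125, 0)
(x₄, y₄, z₄) = (-13.5, -0.125, 0) − 0.25·(-135, -0.25, 0) = (20.25, -0.0625, 0)
(x₅, y₅, z₅) = (20.25, -0.0625, 0) − 0.25·(202.5, -0.125, 0) = (-30.375, -0.03125, 0)
∂F/∂y at (-30.375, -0.03125, 0) = -0.0625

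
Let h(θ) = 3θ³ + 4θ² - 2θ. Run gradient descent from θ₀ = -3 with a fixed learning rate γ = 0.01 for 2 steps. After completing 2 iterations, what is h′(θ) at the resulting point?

135.635539455625

h′(θ) = 9θ² + 8θ - 2
Step 1: h′(-3) = 55; θ₁ = -3 − 0.01·55 = -3.55
Step 2: h′(-3.55) = 83.0225; θ₂ = -3.55 − 0.01·83.0225 = -4.380225
h′(θ) at (-4.380225) = 135.635539455625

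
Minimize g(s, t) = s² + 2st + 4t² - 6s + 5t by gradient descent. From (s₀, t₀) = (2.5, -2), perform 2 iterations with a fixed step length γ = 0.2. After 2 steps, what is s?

∇g = (2s + 2t - 6, 2s + 8t + 5)
(s₁, t₁) = (2.5, -2) − 0.2·(-5, -6) = (3.5, -0.8)
(s₂, t₂) = (3.5, -0.8) − 0.2·(-0.6, 5.6) = (3.62, -1.92)
s = 3.62

3.62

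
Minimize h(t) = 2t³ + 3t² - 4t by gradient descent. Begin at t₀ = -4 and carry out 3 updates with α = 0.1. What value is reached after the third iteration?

-3306.2423296

h′(t) = 6t² + 6t - 4
t₁ = -4 − 0.1·68 = -10.8
t₂ = -10.8 − 0.1·631.04 = -73.904
t₃ = -73.904 − 0.1·32323.383296 = -3306.2423296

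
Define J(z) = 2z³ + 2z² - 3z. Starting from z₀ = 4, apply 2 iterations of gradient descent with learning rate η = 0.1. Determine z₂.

-32.406

J′(z) = 6z² + 4z - 3
z₁ = 4 − 0.1·109 = -6.9
z₂ = -6.9 − 0.1·255.06 = -32.406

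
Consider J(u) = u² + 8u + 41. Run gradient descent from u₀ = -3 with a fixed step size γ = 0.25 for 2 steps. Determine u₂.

-3.75

J′(u) = 2u + 8
Step 1: J′(-3) = 2; u₁ = -3 − 0.25·2 = -3.5
Step 2: J′(-3.5) = 1; u₂ = -3.5 − 0.25·1 = -3.75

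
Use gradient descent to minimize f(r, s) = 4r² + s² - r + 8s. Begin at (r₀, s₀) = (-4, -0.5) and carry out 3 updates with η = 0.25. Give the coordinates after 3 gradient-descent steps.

(4.25, -3.5625)

∇f = (8r - 1, 2s + 8)
(r₁, s₁) = (-4, -0.5) − 0.25·(-33, 7) = (4.25, -2.25)
(r₂, s₂) = (4.25, -2.25) − 0.25·(33, 3.5) = (-4, -3.125)
(r₃, s₃) = (-4, -3.125) − 0.25·(-33, 1.75) = (4.25, -3.5625)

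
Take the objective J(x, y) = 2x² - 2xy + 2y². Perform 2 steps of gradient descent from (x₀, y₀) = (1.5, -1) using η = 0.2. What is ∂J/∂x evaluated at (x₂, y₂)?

∇J = (4x - 2y, -2x + 4y)
(x₁, y₁) = (1.5, -1) − 0.2·(8, -7) = (-0.1, 0.4)
(x₂, y₂) = (-0.1, 0.4) − 0.2·(-1.2, 1.8) = (0.14, 0.04)
∂J/∂x at (0.14, 0.04) = 0.48

0.48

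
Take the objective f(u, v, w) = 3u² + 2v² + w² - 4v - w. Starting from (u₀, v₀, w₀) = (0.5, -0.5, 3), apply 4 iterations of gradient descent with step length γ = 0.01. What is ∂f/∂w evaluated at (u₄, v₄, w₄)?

∇f = (6u, 4v - 4, 2w - 1)
(u₁, v₁, w₁) = (0.5, -0.5, 3) − 0.01·(3, -6, 5) = (0.47, -0.44, 2.95)
(u₂, v₂, w₂) = (0.47, -0.44, 2.95) − 0.01·(2.82, -5.76, 4.9) = (0.4418, -0.3824, 2.901)
(u₃, v₃, w₃) = (0.4418, -0.3824, 2.901) − 0.01·(2.6508, -5.5296, 4.802) = (0.415292, -0.327104, 2.85298)
(u₄, v₄, w₄) = (0.415292, -0.327104, 2.85298) − 0.01·(2.491752, -5.308416, 4.70596) = (0.39037448, -0.27401984, 2.8059204)
∂f/∂w at (0.39037448, -0.27401984, 2.8059204) = 4.6118408

4.6118408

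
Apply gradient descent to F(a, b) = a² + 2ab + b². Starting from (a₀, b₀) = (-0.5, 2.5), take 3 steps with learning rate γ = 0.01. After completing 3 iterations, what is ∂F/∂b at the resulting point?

∇F = (2a + 2b, 2a + 2b)
Step 1: at (-0.5, 2.5), ∇F = (4, 4) → (-0.5, 2.5) − 0.01·(4, 4) = (-0.54, 2.46)
Step 2: at (-0.54, 2.46), ∇F = (3.84, 3.84) → (-0.54, 2.46) − 0.01·(3.84, 3.84) = (-0.5784, 2.4216)
Step 3: at (-0.5784, 2.4216), ∇F = (3.6864, 3.6864) → (-0.5784, 2.4216) − 0.01·(3.6864, 3.6864) = (-0.615264, 2.384736)
∂F/∂b at (-0.615264, 2.384736) = 3.538944

3.538944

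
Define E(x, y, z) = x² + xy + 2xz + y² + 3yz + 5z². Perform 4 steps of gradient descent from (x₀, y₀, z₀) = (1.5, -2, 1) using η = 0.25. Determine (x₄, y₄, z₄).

(2.24609375, 1.609375, 7.45703125)

∇E = (2x + y + 2z, x + 2y + 3z, 2x + 3y + 10z)
(x₁, y₁, z₁) = (1.5, -2, 1) − 0.25·(3, 0.5, 7) = (0.75, -2.125, -0.75)
(x₂, y₂, z₂) = (0.75, -2.125, -0.75) − 0.25·(-2.125, -5.75, -12.375) = (1.28125, -0.6875, 2.34375)
(x₃, y₃, z₃) = (1.28125, -0.6875, 2.34375) − 0.25·(6.5625, 6.9375, 23.9375) = (-0.359375, -2.421875, -3.640625)
(x₄, y₄, z₄) = (-0.359375, -2.421875, -3.640625) − 0.25·(-10.421875, -16.125, -44.390625) = (2.24609375, 1.609375, 7.45703125)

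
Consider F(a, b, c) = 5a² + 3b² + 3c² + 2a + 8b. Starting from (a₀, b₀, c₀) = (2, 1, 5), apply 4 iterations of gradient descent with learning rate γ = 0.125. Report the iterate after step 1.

∇F = (10a + 2, 6b + 8, 6c)
(a₁, b₁, c₁) = (2, 1, 5) − 0.125·(22, 14, 30) = (-0.75, -0.75, 1.25)

(-0.75, -0.75, 1.25)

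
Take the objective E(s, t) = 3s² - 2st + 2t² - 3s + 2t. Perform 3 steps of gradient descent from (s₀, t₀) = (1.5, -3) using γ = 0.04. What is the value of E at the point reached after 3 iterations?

3.7035692288

∇E = (6s - 2t - 3, -2s + 4t + 2)
Step 1: at (1.5, -3), ∇E = (12, -13) → (1.5, -3) − 0.04·(12, -13) = (1.02, -2.48)
Step 2: at (1.02, -2.48), ∇E = (8.08, -9.96) → (1.02, -2.48) − 0.04·(8.08, -9.96) = (0.6968, -2.0816)
Step 3: at (0.6968, -2.0816), ∇E = (5.344, -7.72) → (0.6968, -2.0816) − 0.04·(5.344, -7.72) = (0.48304, -1.7728)
E(0.48304, -1.7728) = 3.7035692288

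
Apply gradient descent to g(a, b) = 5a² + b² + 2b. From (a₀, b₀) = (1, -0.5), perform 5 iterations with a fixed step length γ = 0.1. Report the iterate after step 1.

(0, -0.6)

∇g = (10a, 2b + 2)
Step 1: at (1, -0.5), ∇g = (10, 1) → (1, -0.5) − 0.1·(10, 1) = (0, -0.6)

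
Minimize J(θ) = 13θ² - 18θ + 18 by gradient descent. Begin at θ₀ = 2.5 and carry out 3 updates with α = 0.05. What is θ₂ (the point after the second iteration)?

J′(θ) = 26θ - 18
Step 1: J′(2.5) = 47; θ₁ = 2.5 − 0.05·47 = 0.15
Step 2: J′(0.15) = -14.1; θ₂ = 0.15 − 0.05·(-14.1) = 0.855

0.855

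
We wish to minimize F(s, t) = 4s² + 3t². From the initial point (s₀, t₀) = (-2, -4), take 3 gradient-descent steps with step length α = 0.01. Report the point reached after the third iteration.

∇F = (8s, 6t)
(s₁, t₁) = (-2, -4) − 0.01·(-16, -24) = (-1.84, -3.76)
(s₂, t₂) = (-1.84, -3.76) − 0.01·(-14.72, -22.56) = (-1.6928, -3.5344)
(s₃, t₃) = (-1.6928, -3.5344) − 0.01·(-13.5424, -21.2064) = (-1.557376, -3.322336)

(-1.557376, -3.322336)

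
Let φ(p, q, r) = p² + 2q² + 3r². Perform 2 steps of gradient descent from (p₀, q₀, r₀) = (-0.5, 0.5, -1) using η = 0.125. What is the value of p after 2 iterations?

-0.28125

∇φ = (2p, 4q, 6r)
(p₁, q₁, r₁) = (-0.5, 0.5, -1) − 0.125·(-1, 2, -6) = (-0.375, 0.25, -0.25)
(p₂, q₂, r₂) = (-0.375, 0.25, -0.25) − 0.125·(-0.75, 1, -1.5) = (-0.28125, 0.125, -0.0625)
p = -0.28125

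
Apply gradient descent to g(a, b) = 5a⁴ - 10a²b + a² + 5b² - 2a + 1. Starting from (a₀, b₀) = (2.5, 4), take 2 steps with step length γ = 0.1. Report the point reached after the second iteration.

∇g = (20a³ - 20ab + 2a - 2, -10a² + 10b)
Step 1: at (2.5, 4), ∇g = (115.5, -22.5) → (2.5, 4) − 0.1·(115.5, -22.5) = (-9.05, 6.25)
Step 2: at (-9.05, 6.25), ∇g = (-13713.2025, -756.525) → (-9.05, 6.25) − 0.1·(-13713.2025, -756.525) = (1362.27025, 81.9025)

(1362.27025, 81.9025)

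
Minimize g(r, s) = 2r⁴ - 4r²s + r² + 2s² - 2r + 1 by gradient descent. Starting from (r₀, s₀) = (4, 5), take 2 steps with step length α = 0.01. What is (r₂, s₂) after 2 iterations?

(0.60845696, 5.229456)

∇g = (8r³ - 8rs + 2r - 2, -4r² + 4s)
(r₁, s₁) = (4, 5) − 0.01·(358, -44) = (0.42, 5.44)
(r₂, s₂) = (0.42, 5.44) − 0.01·(-18.845696, 21.0544) = (0.60845696, 5.229456)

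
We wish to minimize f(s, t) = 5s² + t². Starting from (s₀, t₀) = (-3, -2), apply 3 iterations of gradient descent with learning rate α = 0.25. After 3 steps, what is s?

∇f = (10s, 2t)
(s₁, t₁) = (-3, -2) − 0.25·(-30, -4) = (4.5, -1)
(s₂, t₂) = (4.5, -1) − 0.25·(45, -2) = (-6.75, -0.5)
(s₃, t₃) = (-6.75, -0.5) − 0.25·(-67.5, -1) = (10.125, -0.25)
s = 10.125

10.125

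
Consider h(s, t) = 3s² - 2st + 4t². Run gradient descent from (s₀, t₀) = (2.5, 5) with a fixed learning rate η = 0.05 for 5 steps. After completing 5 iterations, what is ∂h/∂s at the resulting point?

4.29995

∇h = (6s - 2t, -2s + 8t)
Step 1: at (2.5, 5), ∇h = (5, 35) → (2.5, 5) − 0.05·(5, 35) = (2.25, 3.25)
Step 2: at (2.25, 3.25), ∇h = (7, 21.5) → (2.25, 3.25) − 0.05·(7, 21.5) = (1.9, 2.175)
Step 3: at (1.9, 2.175), ∇h = (7.05, 13.6) → (1.9, 2.175) − 0.05·(7.05, 13.6) = (1.5475, 1.495)
Step 4: at (1.5475, 1.495), ∇h = (6.295, 8.865) → (1.5475, 1.495) − 0.05·(6.295, 8.865) = (1.23275, 1.05175)
Step 5: at (1.23275, 1.05175), ∇h = (5.293, 5.9485) → (1.23275, 1.05175) − 0.05·(5.293, 5.9485) = (0.9681, 0.754325)
∂h/∂s at (0.9681, 0.754325) = 4.29995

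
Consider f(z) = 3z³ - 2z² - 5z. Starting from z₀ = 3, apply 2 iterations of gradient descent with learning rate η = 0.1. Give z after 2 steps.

-14.664

f′(z) = 9z² - 4z - 5
z₁ = 3 − 0.1·64 = -3.4
z₂ = -3.4 − 0.1·112.64 = -14.664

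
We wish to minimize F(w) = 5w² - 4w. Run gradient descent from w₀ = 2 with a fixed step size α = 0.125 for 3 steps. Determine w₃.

0.375

F′(w) = 10w - 4
w₁ = 2 − 0.125·16 = 0
w₂ = 0 − 0.125·(-4) = 0.5
w₃ = 0.5 − 0.125·1 = 0.375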